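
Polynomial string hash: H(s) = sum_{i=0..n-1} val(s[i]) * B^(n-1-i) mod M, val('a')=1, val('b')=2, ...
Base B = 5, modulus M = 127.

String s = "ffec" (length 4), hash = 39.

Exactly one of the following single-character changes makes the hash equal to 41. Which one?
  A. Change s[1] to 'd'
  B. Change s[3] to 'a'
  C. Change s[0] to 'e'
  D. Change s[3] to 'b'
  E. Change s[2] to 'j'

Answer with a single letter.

Option A: s[1]='f'->'d', delta=(4-6)*5^2 mod 127 = 77, hash=39+77 mod 127 = 116
Option B: s[3]='c'->'a', delta=(1-3)*5^0 mod 127 = 125, hash=39+125 mod 127 = 37
Option C: s[0]='f'->'e', delta=(5-6)*5^3 mod 127 = 2, hash=39+2 mod 127 = 41 <-- target
Option D: s[3]='c'->'b', delta=(2-3)*5^0 mod 127 = 126, hash=39+126 mod 127 = 38
Option E: s[2]='e'->'j', delta=(10-5)*5^1 mod 127 = 25, hash=39+25 mod 127 = 64

Answer: C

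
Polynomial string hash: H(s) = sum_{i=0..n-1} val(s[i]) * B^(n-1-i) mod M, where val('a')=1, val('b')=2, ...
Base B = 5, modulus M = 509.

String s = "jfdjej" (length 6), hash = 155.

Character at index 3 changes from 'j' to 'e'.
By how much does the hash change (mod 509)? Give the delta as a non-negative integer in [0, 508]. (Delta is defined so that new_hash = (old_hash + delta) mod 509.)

Answer: 384

Derivation:
Delta formula: (val(new) - val(old)) * B^(n-1-k) mod M
  val('e') - val('j') = 5 - 10 = -5
  B^(n-1-k) = 5^2 mod 509 = 25
  Delta = -5 * 25 mod 509 = 384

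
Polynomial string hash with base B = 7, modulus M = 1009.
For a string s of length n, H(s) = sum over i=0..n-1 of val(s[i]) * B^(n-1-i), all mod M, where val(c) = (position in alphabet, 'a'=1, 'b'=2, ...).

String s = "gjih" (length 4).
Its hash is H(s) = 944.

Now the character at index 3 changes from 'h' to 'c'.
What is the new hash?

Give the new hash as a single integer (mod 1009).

Answer: 939

Derivation:
val('h') = 8, val('c') = 3
Position k = 3, exponent = n-1-k = 0
B^0 mod M = 7^0 mod 1009 = 1
Delta = (3 - 8) * 1 mod 1009 = 1004
New hash = (944 + 1004) mod 1009 = 939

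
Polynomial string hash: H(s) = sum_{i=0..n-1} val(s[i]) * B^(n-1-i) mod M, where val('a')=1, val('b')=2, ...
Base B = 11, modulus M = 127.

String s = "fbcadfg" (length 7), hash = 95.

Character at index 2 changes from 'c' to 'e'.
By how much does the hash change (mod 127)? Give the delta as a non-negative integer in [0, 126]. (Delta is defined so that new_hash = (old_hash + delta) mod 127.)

Delta formula: (val(new) - val(old)) * B^(n-1-k) mod M
  val('e') - val('c') = 5 - 3 = 2
  B^(n-1-k) = 11^4 mod 127 = 36
  Delta = 2 * 36 mod 127 = 72

Answer: 72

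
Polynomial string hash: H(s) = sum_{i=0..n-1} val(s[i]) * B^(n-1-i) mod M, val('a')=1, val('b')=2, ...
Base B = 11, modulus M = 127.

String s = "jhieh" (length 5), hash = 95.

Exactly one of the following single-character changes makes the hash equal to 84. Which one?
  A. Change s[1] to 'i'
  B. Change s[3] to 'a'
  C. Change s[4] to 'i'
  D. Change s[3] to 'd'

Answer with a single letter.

Answer: D

Derivation:
Option A: s[1]='h'->'i', delta=(9-8)*11^3 mod 127 = 61, hash=95+61 mod 127 = 29
Option B: s[3]='e'->'a', delta=(1-5)*11^1 mod 127 = 83, hash=95+83 mod 127 = 51
Option C: s[4]='h'->'i', delta=(9-8)*11^0 mod 127 = 1, hash=95+1 mod 127 = 96
Option D: s[3]='e'->'d', delta=(4-5)*11^1 mod 127 = 116, hash=95+116 mod 127 = 84 <-- target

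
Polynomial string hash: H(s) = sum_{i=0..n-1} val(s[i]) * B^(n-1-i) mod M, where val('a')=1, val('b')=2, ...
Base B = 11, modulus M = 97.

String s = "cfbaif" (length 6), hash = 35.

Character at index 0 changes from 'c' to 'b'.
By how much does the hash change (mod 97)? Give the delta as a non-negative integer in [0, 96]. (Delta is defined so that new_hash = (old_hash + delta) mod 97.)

Answer: 66

Derivation:
Delta formula: (val(new) - val(old)) * B^(n-1-k) mod M
  val('b') - val('c') = 2 - 3 = -1
  B^(n-1-k) = 11^5 mod 97 = 31
  Delta = -1 * 31 mod 97 = 66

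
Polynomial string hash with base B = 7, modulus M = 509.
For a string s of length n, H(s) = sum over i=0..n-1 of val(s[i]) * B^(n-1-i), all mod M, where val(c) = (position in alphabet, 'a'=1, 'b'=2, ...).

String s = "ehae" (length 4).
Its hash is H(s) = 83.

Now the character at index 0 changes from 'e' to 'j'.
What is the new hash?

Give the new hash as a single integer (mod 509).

val('e') = 5, val('j') = 10
Position k = 0, exponent = n-1-k = 3
B^3 mod M = 7^3 mod 509 = 343
Delta = (10 - 5) * 343 mod 509 = 188
New hash = (83 + 188) mod 509 = 271

Answer: 271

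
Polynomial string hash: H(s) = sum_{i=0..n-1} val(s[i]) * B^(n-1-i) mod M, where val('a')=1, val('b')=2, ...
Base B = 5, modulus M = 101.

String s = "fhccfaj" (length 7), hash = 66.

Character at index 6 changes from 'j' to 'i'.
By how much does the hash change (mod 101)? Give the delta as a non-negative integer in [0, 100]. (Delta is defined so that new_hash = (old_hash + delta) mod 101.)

Delta formula: (val(new) - val(old)) * B^(n-1-k) mod M
  val('i') - val('j') = 9 - 10 = -1
  B^(n-1-k) = 5^0 mod 101 = 1
  Delta = -1 * 1 mod 101 = 100

Answer: 100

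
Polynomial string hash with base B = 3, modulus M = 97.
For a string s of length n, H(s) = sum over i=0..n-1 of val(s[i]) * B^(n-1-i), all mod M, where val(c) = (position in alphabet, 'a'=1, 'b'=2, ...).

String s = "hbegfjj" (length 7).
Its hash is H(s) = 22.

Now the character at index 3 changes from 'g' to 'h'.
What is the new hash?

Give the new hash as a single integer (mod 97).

val('g') = 7, val('h') = 8
Position k = 3, exponent = n-1-k = 3
B^3 mod M = 3^3 mod 97 = 27
Delta = (8 - 7) * 27 mod 97 = 27
New hash = (22 + 27) mod 97 = 49

Answer: 49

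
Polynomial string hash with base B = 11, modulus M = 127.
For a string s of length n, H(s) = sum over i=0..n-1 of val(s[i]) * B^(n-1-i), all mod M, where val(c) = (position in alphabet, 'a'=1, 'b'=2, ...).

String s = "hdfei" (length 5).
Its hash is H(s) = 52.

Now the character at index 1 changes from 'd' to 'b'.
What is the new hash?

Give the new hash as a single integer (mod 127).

Answer: 57

Derivation:
val('d') = 4, val('b') = 2
Position k = 1, exponent = n-1-k = 3
B^3 mod M = 11^3 mod 127 = 61
Delta = (2 - 4) * 61 mod 127 = 5
New hash = (52 + 5) mod 127 = 57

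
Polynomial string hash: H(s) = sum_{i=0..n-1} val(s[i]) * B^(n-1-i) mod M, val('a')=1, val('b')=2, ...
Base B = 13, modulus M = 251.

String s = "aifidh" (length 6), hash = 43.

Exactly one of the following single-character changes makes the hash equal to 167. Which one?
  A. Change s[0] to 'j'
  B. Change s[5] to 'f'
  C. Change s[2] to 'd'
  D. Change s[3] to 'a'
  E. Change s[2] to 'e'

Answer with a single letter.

Answer: C

Derivation:
Option A: s[0]='a'->'j', delta=(10-1)*13^5 mod 251 = 74, hash=43+74 mod 251 = 117
Option B: s[5]='h'->'f', delta=(6-8)*13^0 mod 251 = 249, hash=43+249 mod 251 = 41
Option C: s[2]='f'->'d', delta=(4-6)*13^3 mod 251 = 124, hash=43+124 mod 251 = 167 <-- target
Option D: s[3]='i'->'a', delta=(1-9)*13^2 mod 251 = 154, hash=43+154 mod 251 = 197
Option E: s[2]='f'->'e', delta=(5-6)*13^3 mod 251 = 62, hash=43+62 mod 251 = 105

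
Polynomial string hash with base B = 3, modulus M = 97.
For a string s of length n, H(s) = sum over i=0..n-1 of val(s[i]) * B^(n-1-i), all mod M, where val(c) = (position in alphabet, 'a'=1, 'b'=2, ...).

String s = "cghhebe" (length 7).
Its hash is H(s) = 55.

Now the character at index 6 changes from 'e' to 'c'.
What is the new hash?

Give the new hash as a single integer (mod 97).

Answer: 53

Derivation:
val('e') = 5, val('c') = 3
Position k = 6, exponent = n-1-k = 0
B^0 mod M = 3^0 mod 97 = 1
Delta = (3 - 5) * 1 mod 97 = 95
New hash = (55 + 95) mod 97 = 53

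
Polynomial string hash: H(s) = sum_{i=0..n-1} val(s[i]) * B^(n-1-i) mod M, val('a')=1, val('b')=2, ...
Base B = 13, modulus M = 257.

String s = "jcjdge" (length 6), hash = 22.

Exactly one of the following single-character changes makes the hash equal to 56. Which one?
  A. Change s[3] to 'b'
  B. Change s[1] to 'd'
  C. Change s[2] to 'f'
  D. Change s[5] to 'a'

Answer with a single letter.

Option A: s[3]='d'->'b', delta=(2-4)*13^2 mod 257 = 176, hash=22+176 mod 257 = 198
Option B: s[1]='c'->'d', delta=(4-3)*13^4 mod 257 = 34, hash=22+34 mod 257 = 56 <-- target
Option C: s[2]='j'->'f', delta=(6-10)*13^3 mod 257 = 207, hash=22+207 mod 257 = 229
Option D: s[5]='e'->'a', delta=(1-5)*13^0 mod 257 = 253, hash=22+253 mod 257 = 18

Answer: B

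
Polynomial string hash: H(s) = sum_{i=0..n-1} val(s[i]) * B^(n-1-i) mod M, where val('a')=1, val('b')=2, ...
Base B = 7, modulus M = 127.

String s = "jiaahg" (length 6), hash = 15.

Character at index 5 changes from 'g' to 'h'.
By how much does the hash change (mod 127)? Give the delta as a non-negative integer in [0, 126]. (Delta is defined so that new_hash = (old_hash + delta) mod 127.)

Delta formula: (val(new) - val(old)) * B^(n-1-k) mod M
  val('h') - val('g') = 8 - 7 = 1
  B^(n-1-k) = 7^0 mod 127 = 1
  Delta = 1 * 1 mod 127 = 1

Answer: 1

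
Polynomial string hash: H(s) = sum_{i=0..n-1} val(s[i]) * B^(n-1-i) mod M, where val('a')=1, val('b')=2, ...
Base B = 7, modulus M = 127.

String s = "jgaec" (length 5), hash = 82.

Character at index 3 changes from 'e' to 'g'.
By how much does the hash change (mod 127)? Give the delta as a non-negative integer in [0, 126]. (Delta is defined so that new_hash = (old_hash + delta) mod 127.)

Delta formula: (val(new) - val(old)) * B^(n-1-k) mod M
  val('g') - val('e') = 7 - 5 = 2
  B^(n-1-k) = 7^1 mod 127 = 7
  Delta = 2 * 7 mod 127 = 14

Answer: 14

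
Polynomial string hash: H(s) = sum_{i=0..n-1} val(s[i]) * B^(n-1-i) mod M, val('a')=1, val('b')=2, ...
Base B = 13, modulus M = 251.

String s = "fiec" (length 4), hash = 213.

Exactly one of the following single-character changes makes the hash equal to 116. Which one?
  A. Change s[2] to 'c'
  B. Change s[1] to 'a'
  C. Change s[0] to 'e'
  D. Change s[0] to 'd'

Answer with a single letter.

Option A: s[2]='e'->'c', delta=(3-5)*13^1 mod 251 = 225, hash=213+225 mod 251 = 187
Option B: s[1]='i'->'a', delta=(1-9)*13^2 mod 251 = 154, hash=213+154 mod 251 = 116 <-- target
Option C: s[0]='f'->'e', delta=(5-6)*13^3 mod 251 = 62, hash=213+62 mod 251 = 24
Option D: s[0]='f'->'d', delta=(4-6)*13^3 mod 251 = 124, hash=213+124 mod 251 = 86

Answer: B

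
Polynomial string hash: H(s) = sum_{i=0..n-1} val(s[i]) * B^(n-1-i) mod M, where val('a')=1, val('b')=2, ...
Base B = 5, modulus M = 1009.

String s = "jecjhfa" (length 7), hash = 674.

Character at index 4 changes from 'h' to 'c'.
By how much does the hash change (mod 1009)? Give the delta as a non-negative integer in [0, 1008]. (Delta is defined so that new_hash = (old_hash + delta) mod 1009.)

Answer: 884

Derivation:
Delta formula: (val(new) - val(old)) * B^(n-1-k) mod M
  val('c') - val('h') = 3 - 8 = -5
  B^(n-1-k) = 5^2 mod 1009 = 25
  Delta = -5 * 25 mod 1009 = 884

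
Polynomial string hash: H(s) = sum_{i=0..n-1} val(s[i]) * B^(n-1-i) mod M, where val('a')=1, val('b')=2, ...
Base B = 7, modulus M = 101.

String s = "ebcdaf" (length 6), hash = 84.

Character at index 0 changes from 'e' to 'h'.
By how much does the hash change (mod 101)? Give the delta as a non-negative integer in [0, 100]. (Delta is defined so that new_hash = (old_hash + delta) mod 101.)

Answer: 22

Derivation:
Delta formula: (val(new) - val(old)) * B^(n-1-k) mod M
  val('h') - val('e') = 8 - 5 = 3
  B^(n-1-k) = 7^5 mod 101 = 41
  Delta = 3 * 41 mod 101 = 22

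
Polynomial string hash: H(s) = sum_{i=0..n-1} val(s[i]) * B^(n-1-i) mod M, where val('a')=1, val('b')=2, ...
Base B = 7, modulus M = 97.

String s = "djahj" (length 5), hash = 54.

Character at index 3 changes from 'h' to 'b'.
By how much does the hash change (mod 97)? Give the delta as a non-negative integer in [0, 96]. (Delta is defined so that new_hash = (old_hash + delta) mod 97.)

Delta formula: (val(new) - val(old)) * B^(n-1-k) mod M
  val('b') - val('h') = 2 - 8 = -6
  B^(n-1-k) = 7^1 mod 97 = 7
  Delta = -6 * 7 mod 97 = 55

Answer: 55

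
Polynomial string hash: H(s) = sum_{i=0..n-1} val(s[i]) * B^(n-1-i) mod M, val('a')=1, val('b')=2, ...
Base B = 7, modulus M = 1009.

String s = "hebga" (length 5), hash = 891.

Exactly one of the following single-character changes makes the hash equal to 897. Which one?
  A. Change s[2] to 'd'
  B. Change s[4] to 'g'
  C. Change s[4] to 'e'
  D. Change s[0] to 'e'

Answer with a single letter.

Answer: B

Derivation:
Option A: s[2]='b'->'d', delta=(4-2)*7^2 mod 1009 = 98, hash=891+98 mod 1009 = 989
Option B: s[4]='a'->'g', delta=(7-1)*7^0 mod 1009 = 6, hash=891+6 mod 1009 = 897 <-- target
Option C: s[4]='a'->'e', delta=(5-1)*7^0 mod 1009 = 4, hash=891+4 mod 1009 = 895
Option D: s[0]='h'->'e', delta=(5-8)*7^4 mod 1009 = 869, hash=891+869 mod 1009 = 751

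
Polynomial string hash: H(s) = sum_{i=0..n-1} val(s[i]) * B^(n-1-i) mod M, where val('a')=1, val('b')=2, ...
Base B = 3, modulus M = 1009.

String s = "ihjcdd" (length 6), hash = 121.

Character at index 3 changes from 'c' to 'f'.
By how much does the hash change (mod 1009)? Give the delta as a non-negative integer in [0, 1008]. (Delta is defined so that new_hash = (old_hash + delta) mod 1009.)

Answer: 27

Derivation:
Delta formula: (val(new) - val(old)) * B^(n-1-k) mod M
  val('f') - val('c') = 6 - 3 = 3
  B^(n-1-k) = 3^2 mod 1009 = 9
  Delta = 3 * 9 mod 1009 = 27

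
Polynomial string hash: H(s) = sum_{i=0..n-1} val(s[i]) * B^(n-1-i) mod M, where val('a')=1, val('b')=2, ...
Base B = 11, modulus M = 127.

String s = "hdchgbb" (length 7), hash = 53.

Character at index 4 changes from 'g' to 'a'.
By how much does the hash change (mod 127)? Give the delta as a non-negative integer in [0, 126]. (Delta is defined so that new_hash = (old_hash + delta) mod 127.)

Answer: 36

Derivation:
Delta formula: (val(new) - val(old)) * B^(n-1-k) mod M
  val('a') - val('g') = 1 - 7 = -6
  B^(n-1-k) = 11^2 mod 127 = 121
  Delta = -6 * 121 mod 127 = 36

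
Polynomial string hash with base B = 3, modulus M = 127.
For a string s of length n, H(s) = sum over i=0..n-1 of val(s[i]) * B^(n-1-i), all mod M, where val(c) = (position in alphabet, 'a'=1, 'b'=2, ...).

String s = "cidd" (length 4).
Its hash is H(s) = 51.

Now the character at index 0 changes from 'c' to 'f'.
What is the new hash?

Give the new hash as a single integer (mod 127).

val('c') = 3, val('f') = 6
Position k = 0, exponent = n-1-k = 3
B^3 mod M = 3^3 mod 127 = 27
Delta = (6 - 3) * 27 mod 127 = 81
New hash = (51 + 81) mod 127 = 5

Answer: 5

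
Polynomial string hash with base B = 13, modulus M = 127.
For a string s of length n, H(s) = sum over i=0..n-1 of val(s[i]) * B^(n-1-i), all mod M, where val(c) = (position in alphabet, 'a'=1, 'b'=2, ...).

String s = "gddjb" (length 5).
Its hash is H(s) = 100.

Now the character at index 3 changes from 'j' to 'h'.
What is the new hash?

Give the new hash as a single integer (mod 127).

val('j') = 10, val('h') = 8
Position k = 3, exponent = n-1-k = 1
B^1 mod M = 13^1 mod 127 = 13
Delta = (8 - 10) * 13 mod 127 = 101
New hash = (100 + 101) mod 127 = 74

Answer: 74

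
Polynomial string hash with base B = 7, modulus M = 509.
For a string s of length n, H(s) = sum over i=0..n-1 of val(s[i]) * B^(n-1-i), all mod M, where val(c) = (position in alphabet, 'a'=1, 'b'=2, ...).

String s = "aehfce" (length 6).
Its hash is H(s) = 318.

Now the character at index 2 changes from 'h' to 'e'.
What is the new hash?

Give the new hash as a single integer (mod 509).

Answer: 307

Derivation:
val('h') = 8, val('e') = 5
Position k = 2, exponent = n-1-k = 3
B^3 mod M = 7^3 mod 509 = 343
Delta = (5 - 8) * 343 mod 509 = 498
New hash = (318 + 498) mod 509 = 307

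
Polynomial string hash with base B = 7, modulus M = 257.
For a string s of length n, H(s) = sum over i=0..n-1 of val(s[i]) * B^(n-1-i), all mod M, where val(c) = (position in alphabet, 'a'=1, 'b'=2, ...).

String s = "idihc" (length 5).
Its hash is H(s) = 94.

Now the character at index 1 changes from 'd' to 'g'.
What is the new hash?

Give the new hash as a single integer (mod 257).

val('d') = 4, val('g') = 7
Position k = 1, exponent = n-1-k = 3
B^3 mod M = 7^3 mod 257 = 86
Delta = (7 - 4) * 86 mod 257 = 1
New hash = (94 + 1) mod 257 = 95

Answer: 95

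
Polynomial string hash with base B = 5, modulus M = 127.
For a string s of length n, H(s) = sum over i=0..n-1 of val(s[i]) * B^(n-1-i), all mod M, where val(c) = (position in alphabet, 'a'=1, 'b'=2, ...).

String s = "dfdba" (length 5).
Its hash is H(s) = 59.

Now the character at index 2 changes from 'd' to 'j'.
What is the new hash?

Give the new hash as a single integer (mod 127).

val('d') = 4, val('j') = 10
Position k = 2, exponent = n-1-k = 2
B^2 mod M = 5^2 mod 127 = 25
Delta = (10 - 4) * 25 mod 127 = 23
New hash = (59 + 23) mod 127 = 82

Answer: 82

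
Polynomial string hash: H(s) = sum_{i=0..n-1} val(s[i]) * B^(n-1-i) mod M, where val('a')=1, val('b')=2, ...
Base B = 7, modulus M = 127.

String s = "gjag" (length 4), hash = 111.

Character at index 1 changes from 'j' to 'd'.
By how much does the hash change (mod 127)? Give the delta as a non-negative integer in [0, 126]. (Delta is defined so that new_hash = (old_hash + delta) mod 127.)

Answer: 87

Derivation:
Delta formula: (val(new) - val(old)) * B^(n-1-k) mod M
  val('d') - val('j') = 4 - 10 = -6
  B^(n-1-k) = 7^2 mod 127 = 49
  Delta = -6 * 49 mod 127 = 87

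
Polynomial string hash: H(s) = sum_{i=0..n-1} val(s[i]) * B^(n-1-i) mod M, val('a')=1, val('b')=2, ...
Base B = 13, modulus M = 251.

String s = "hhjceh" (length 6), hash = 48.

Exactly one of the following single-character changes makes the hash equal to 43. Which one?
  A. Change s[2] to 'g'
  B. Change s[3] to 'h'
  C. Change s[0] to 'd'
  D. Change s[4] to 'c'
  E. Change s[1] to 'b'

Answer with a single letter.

Answer: C

Derivation:
Option A: s[2]='j'->'g', delta=(7-10)*13^3 mod 251 = 186, hash=48+186 mod 251 = 234
Option B: s[3]='c'->'h', delta=(8-3)*13^2 mod 251 = 92, hash=48+92 mod 251 = 140
Option C: s[0]='h'->'d', delta=(4-8)*13^5 mod 251 = 246, hash=48+246 mod 251 = 43 <-- target
Option D: s[4]='e'->'c', delta=(3-5)*13^1 mod 251 = 225, hash=48+225 mod 251 = 22
Option E: s[1]='h'->'b', delta=(2-8)*13^4 mod 251 = 67, hash=48+67 mod 251 = 115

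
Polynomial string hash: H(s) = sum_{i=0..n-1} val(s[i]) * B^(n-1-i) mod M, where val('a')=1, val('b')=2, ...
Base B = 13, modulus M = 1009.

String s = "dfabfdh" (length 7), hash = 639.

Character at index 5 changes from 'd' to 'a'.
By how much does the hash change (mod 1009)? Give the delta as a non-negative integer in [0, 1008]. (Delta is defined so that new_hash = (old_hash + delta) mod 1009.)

Answer: 970

Derivation:
Delta formula: (val(new) - val(old)) * B^(n-1-k) mod M
  val('a') - val('d') = 1 - 4 = -3
  B^(n-1-k) = 13^1 mod 1009 = 13
  Delta = -3 * 13 mod 1009 = 970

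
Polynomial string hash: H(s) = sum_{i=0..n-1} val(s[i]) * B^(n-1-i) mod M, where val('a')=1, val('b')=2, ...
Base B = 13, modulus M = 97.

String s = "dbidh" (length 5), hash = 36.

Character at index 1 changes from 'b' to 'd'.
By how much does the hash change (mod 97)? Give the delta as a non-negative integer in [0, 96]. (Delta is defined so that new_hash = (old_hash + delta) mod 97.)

Delta formula: (val(new) - val(old)) * B^(n-1-k) mod M
  val('d') - val('b') = 4 - 2 = 2
  B^(n-1-k) = 13^3 mod 97 = 63
  Delta = 2 * 63 mod 97 = 29

Answer: 29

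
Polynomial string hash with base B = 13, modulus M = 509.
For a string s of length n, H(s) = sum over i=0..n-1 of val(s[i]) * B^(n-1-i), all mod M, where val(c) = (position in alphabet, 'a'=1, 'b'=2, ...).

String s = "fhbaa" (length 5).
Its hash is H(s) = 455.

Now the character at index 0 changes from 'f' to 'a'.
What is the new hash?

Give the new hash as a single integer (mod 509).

Answer: 170

Derivation:
val('f') = 6, val('a') = 1
Position k = 0, exponent = n-1-k = 4
B^4 mod M = 13^4 mod 509 = 57
Delta = (1 - 6) * 57 mod 509 = 224
New hash = (455 + 224) mod 509 = 170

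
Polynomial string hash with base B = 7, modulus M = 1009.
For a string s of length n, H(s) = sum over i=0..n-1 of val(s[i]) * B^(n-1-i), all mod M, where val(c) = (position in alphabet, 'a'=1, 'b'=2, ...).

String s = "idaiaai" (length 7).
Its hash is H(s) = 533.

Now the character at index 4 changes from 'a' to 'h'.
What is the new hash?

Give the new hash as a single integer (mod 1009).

Answer: 876

Derivation:
val('a') = 1, val('h') = 8
Position k = 4, exponent = n-1-k = 2
B^2 mod M = 7^2 mod 1009 = 49
Delta = (8 - 1) * 49 mod 1009 = 343
New hash = (533 + 343) mod 1009 = 876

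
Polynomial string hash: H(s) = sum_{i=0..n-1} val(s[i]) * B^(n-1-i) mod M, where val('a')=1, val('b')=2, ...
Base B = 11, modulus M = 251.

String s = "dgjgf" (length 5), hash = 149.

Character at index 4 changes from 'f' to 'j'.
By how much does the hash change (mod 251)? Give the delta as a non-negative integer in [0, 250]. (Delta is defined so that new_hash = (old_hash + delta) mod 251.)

Answer: 4

Derivation:
Delta formula: (val(new) - val(old)) * B^(n-1-k) mod M
  val('j') - val('f') = 10 - 6 = 4
  B^(n-1-k) = 11^0 mod 251 = 1
  Delta = 4 * 1 mod 251 = 4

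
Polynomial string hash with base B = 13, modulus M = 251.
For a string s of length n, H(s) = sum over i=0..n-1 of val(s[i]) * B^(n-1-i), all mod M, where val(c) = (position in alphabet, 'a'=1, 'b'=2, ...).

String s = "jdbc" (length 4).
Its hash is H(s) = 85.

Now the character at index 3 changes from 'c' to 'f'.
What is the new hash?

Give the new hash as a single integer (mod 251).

val('c') = 3, val('f') = 6
Position k = 3, exponent = n-1-k = 0
B^0 mod M = 13^0 mod 251 = 1
Delta = (6 - 3) * 1 mod 251 = 3
New hash = (85 + 3) mod 251 = 88

Answer: 88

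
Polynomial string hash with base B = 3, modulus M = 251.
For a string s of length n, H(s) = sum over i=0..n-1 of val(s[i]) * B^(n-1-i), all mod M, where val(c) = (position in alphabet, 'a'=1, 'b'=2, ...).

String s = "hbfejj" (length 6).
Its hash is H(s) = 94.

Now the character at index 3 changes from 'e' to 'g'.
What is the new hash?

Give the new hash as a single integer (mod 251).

Answer: 112

Derivation:
val('e') = 5, val('g') = 7
Position k = 3, exponent = n-1-k = 2
B^2 mod M = 3^2 mod 251 = 9
Delta = (7 - 5) * 9 mod 251 = 18
New hash = (94 + 18) mod 251 = 112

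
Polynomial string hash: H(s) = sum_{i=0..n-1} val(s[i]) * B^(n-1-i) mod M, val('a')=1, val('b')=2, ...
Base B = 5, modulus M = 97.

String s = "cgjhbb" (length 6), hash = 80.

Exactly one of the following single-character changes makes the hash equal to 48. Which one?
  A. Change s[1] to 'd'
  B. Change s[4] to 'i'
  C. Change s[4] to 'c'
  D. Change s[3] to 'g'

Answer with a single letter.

Option A: s[1]='g'->'d', delta=(4-7)*5^4 mod 97 = 65, hash=80+65 mod 97 = 48 <-- target
Option B: s[4]='b'->'i', delta=(9-2)*5^1 mod 97 = 35, hash=80+35 mod 97 = 18
Option C: s[4]='b'->'c', delta=(3-2)*5^1 mod 97 = 5, hash=80+5 mod 97 = 85
Option D: s[3]='h'->'g', delta=(7-8)*5^2 mod 97 = 72, hash=80+72 mod 97 = 55

Answer: A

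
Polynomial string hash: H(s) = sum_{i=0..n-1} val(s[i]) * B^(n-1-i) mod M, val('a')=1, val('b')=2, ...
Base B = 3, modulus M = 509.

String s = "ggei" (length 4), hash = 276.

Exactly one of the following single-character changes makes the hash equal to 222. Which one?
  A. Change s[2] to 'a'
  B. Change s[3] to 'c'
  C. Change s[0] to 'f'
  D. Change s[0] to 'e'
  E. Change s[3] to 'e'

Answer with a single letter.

Option A: s[2]='e'->'a', delta=(1-5)*3^1 mod 509 = 497, hash=276+497 mod 509 = 264
Option B: s[3]='i'->'c', delta=(3-9)*3^0 mod 509 = 503, hash=276+503 mod 509 = 270
Option C: s[0]='g'->'f', delta=(6-7)*3^3 mod 509 = 482, hash=276+482 mod 509 = 249
Option D: s[0]='g'->'e', delta=(5-7)*3^3 mod 509 = 455, hash=276+455 mod 509 = 222 <-- target
Option E: s[3]='i'->'e', delta=(5-9)*3^0 mod 509 = 505, hash=276+505 mod 509 = 272

Answer: D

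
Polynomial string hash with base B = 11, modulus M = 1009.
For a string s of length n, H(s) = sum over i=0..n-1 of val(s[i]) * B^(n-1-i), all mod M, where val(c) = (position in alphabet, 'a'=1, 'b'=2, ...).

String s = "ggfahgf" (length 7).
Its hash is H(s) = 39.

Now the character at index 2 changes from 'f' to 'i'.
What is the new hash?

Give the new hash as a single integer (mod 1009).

Answer: 575

Derivation:
val('f') = 6, val('i') = 9
Position k = 2, exponent = n-1-k = 4
B^4 mod M = 11^4 mod 1009 = 515
Delta = (9 - 6) * 515 mod 1009 = 536
New hash = (39 + 536) mod 1009 = 575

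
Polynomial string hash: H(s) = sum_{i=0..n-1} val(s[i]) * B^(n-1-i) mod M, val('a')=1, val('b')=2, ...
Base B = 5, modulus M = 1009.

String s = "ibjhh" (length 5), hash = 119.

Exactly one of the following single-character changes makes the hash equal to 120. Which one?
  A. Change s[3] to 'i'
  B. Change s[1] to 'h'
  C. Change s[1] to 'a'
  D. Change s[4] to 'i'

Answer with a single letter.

Answer: D

Derivation:
Option A: s[3]='h'->'i', delta=(9-8)*5^1 mod 1009 = 5, hash=119+5 mod 1009 = 124
Option B: s[1]='b'->'h', delta=(8-2)*5^3 mod 1009 = 750, hash=119+750 mod 1009 = 869
Option C: s[1]='b'->'a', delta=(1-2)*5^3 mod 1009 = 884, hash=119+884 mod 1009 = 1003
Option D: s[4]='h'->'i', delta=(9-8)*5^0 mod 1009 = 1, hash=119+1 mod 1009 = 120 <-- target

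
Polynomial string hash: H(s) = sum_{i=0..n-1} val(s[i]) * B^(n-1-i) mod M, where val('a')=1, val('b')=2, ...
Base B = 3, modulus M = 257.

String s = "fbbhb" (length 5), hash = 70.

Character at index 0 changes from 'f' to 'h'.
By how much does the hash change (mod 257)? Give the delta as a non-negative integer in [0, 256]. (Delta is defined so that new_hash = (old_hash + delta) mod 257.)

Delta formula: (val(new) - val(old)) * B^(n-1-k) mod M
  val('h') - val('f') = 8 - 6 = 2
  B^(n-1-k) = 3^4 mod 257 = 81
  Delta = 2 * 81 mod 257 = 162

Answer: 162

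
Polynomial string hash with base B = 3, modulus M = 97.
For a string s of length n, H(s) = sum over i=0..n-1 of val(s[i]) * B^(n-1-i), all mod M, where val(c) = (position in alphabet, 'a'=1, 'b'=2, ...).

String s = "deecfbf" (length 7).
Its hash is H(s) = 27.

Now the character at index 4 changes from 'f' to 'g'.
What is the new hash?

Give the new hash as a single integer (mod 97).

val('f') = 6, val('g') = 7
Position k = 4, exponent = n-1-k = 2
B^2 mod M = 3^2 mod 97 = 9
Delta = (7 - 6) * 9 mod 97 = 9
New hash = (27 + 9) mod 97 = 36

Answer: 36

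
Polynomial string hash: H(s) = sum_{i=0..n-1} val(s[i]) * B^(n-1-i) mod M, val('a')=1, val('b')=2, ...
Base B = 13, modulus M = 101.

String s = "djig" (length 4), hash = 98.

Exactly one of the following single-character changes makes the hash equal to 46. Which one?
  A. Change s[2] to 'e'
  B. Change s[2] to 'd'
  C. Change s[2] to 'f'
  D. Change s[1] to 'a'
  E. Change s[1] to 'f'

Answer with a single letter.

Answer: A

Derivation:
Option A: s[2]='i'->'e', delta=(5-9)*13^1 mod 101 = 49, hash=98+49 mod 101 = 46 <-- target
Option B: s[2]='i'->'d', delta=(4-9)*13^1 mod 101 = 36, hash=98+36 mod 101 = 33
Option C: s[2]='i'->'f', delta=(6-9)*13^1 mod 101 = 62, hash=98+62 mod 101 = 59
Option D: s[1]='j'->'a', delta=(1-10)*13^2 mod 101 = 95, hash=98+95 mod 101 = 92
Option E: s[1]='j'->'f', delta=(6-10)*13^2 mod 101 = 31, hash=98+31 mod 101 = 28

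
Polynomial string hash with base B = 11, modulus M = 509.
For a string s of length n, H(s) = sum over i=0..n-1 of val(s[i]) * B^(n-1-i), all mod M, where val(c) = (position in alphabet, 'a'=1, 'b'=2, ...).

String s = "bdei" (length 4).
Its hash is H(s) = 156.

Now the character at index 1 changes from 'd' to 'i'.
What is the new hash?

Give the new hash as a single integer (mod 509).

Answer: 252

Derivation:
val('d') = 4, val('i') = 9
Position k = 1, exponent = n-1-k = 2
B^2 mod M = 11^2 mod 509 = 121
Delta = (9 - 4) * 121 mod 509 = 96
New hash = (156 + 96) mod 509 = 252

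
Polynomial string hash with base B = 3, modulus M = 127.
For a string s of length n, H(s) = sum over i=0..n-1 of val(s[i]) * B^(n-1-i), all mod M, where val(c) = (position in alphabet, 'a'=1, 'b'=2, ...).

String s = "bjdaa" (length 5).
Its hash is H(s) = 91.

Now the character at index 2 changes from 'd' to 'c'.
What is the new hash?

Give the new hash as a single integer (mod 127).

Answer: 82

Derivation:
val('d') = 4, val('c') = 3
Position k = 2, exponent = n-1-k = 2
B^2 mod M = 3^2 mod 127 = 9
Delta = (3 - 4) * 9 mod 127 = 118
New hash = (91 + 118) mod 127 = 82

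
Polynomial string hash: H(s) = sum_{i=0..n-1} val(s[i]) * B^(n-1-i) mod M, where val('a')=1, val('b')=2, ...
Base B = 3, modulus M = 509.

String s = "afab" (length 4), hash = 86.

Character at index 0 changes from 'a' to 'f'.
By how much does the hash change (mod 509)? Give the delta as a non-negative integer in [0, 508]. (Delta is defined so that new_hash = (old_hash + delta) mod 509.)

Answer: 135

Derivation:
Delta formula: (val(new) - val(old)) * B^(n-1-k) mod M
  val('f') - val('a') = 6 - 1 = 5
  B^(n-1-k) = 3^3 mod 509 = 27
  Delta = 5 * 27 mod 509 = 135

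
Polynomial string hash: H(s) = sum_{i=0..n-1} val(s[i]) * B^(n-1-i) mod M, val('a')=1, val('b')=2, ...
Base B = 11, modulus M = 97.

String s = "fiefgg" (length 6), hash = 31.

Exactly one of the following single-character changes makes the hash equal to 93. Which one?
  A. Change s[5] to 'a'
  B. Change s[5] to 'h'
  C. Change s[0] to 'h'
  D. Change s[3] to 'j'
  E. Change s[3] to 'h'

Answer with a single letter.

Answer: C

Derivation:
Option A: s[5]='g'->'a', delta=(1-7)*11^0 mod 97 = 91, hash=31+91 mod 97 = 25
Option B: s[5]='g'->'h', delta=(8-7)*11^0 mod 97 = 1, hash=31+1 mod 97 = 32
Option C: s[0]='f'->'h', delta=(8-6)*11^5 mod 97 = 62, hash=31+62 mod 97 = 93 <-- target
Option D: s[3]='f'->'j', delta=(10-6)*11^2 mod 97 = 96, hash=31+96 mod 97 = 30
Option E: s[3]='f'->'h', delta=(8-6)*11^2 mod 97 = 48, hash=31+48 mod 97 = 79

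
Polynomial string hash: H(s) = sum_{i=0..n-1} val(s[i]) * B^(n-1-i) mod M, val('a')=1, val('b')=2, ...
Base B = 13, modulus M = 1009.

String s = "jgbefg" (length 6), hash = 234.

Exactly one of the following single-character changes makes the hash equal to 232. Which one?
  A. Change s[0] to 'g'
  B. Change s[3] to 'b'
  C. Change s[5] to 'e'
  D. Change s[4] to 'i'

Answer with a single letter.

Answer: C

Derivation:
Option A: s[0]='j'->'g', delta=(7-10)*13^5 mod 1009 = 57, hash=234+57 mod 1009 = 291
Option B: s[3]='e'->'b', delta=(2-5)*13^2 mod 1009 = 502, hash=234+502 mod 1009 = 736
Option C: s[5]='g'->'e', delta=(5-7)*13^0 mod 1009 = 1007, hash=234+1007 mod 1009 = 232 <-- target
Option D: s[4]='f'->'i', delta=(9-6)*13^1 mod 1009 = 39, hash=234+39 mod 1009 = 273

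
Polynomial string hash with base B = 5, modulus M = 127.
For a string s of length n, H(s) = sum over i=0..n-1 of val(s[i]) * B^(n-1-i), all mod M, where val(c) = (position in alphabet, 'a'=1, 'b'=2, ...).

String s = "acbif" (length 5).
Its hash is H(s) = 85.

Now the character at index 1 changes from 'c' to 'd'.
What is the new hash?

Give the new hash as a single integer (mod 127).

Answer: 83

Derivation:
val('c') = 3, val('d') = 4
Position k = 1, exponent = n-1-k = 3
B^3 mod M = 5^3 mod 127 = 125
Delta = (4 - 3) * 125 mod 127 = 125
New hash = (85 + 125) mod 127 = 83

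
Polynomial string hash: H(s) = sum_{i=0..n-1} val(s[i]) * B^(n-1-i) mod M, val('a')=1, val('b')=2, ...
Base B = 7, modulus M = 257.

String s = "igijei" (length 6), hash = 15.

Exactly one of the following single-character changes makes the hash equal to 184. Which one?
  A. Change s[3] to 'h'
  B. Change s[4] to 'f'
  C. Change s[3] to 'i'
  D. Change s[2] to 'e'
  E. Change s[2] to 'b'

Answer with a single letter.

Answer: E

Derivation:
Option A: s[3]='j'->'h', delta=(8-10)*7^2 mod 257 = 159, hash=15+159 mod 257 = 174
Option B: s[4]='e'->'f', delta=(6-5)*7^1 mod 257 = 7, hash=15+7 mod 257 = 22
Option C: s[3]='j'->'i', delta=(9-10)*7^2 mod 257 = 208, hash=15+208 mod 257 = 223
Option D: s[2]='i'->'e', delta=(5-9)*7^3 mod 257 = 170, hash=15+170 mod 257 = 185
Option E: s[2]='i'->'b', delta=(2-9)*7^3 mod 257 = 169, hash=15+169 mod 257 = 184 <-- target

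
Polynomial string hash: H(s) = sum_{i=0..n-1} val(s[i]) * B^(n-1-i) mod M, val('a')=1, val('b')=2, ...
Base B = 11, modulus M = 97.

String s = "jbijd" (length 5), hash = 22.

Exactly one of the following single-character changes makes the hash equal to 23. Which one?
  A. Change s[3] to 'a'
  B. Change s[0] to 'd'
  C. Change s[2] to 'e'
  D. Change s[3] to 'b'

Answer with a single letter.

Option A: s[3]='j'->'a', delta=(1-10)*11^1 mod 97 = 95, hash=22+95 mod 97 = 20
Option B: s[0]='j'->'d', delta=(4-10)*11^4 mod 97 = 36, hash=22+36 mod 97 = 58
Option C: s[2]='i'->'e', delta=(5-9)*11^2 mod 97 = 1, hash=22+1 mod 97 = 23 <-- target
Option D: s[3]='j'->'b', delta=(2-10)*11^1 mod 97 = 9, hash=22+9 mod 97 = 31

Answer: C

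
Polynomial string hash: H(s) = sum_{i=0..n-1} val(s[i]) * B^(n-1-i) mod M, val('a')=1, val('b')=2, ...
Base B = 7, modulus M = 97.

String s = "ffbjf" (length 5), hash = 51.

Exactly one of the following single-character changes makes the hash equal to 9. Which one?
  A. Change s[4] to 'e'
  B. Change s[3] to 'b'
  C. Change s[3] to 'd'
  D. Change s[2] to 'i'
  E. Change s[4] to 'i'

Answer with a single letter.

Answer: C

Derivation:
Option A: s[4]='f'->'e', delta=(5-6)*7^0 mod 97 = 96, hash=51+96 mod 97 = 50
Option B: s[3]='j'->'b', delta=(2-10)*7^1 mod 97 = 41, hash=51+41 mod 97 = 92
Option C: s[3]='j'->'d', delta=(4-10)*7^1 mod 97 = 55, hash=51+55 mod 97 = 9 <-- target
Option D: s[2]='b'->'i', delta=(9-2)*7^2 mod 97 = 52, hash=51+52 mod 97 = 6
Option E: s[4]='f'->'i', delta=(9-6)*7^0 mod 97 = 3, hash=51+3 mod 97 = 54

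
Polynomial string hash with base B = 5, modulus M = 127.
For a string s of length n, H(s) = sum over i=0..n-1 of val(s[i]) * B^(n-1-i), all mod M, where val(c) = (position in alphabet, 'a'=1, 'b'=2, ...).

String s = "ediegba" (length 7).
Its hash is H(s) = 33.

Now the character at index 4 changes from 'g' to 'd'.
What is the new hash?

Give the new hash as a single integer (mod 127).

val('g') = 7, val('d') = 4
Position k = 4, exponent = n-1-k = 2
B^2 mod M = 5^2 mod 127 = 25
Delta = (4 - 7) * 25 mod 127 = 52
New hash = (33 + 52) mod 127 = 85

Answer: 85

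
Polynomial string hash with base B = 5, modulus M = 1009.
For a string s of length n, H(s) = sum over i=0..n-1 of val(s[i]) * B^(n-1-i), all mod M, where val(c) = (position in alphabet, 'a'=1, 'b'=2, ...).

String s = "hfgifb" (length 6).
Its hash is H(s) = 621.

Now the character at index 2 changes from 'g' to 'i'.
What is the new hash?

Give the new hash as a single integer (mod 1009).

val('g') = 7, val('i') = 9
Position k = 2, exponent = n-1-k = 3
B^3 mod M = 5^3 mod 1009 = 125
Delta = (9 - 7) * 125 mod 1009 = 250
New hash = (621 + 250) mod 1009 = 871

Answer: 871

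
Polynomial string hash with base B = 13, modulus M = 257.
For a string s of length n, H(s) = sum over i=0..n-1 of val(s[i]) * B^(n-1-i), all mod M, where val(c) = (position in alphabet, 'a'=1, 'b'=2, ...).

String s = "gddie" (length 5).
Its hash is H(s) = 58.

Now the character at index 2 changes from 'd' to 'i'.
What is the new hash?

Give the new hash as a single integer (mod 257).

Answer: 132

Derivation:
val('d') = 4, val('i') = 9
Position k = 2, exponent = n-1-k = 2
B^2 mod M = 13^2 mod 257 = 169
Delta = (9 - 4) * 169 mod 257 = 74
New hash = (58 + 74) mod 257 = 132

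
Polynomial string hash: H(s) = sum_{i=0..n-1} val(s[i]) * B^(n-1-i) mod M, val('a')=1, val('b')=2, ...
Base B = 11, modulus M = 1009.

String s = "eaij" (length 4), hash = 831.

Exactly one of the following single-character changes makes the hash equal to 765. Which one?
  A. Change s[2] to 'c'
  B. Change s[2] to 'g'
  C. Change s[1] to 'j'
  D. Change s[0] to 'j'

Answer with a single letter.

Option A: s[2]='i'->'c', delta=(3-9)*11^1 mod 1009 = 943, hash=831+943 mod 1009 = 765 <-- target
Option B: s[2]='i'->'g', delta=(7-9)*11^1 mod 1009 = 987, hash=831+987 mod 1009 = 809
Option C: s[1]='a'->'j', delta=(10-1)*11^2 mod 1009 = 80, hash=831+80 mod 1009 = 911
Option D: s[0]='e'->'j', delta=(10-5)*11^3 mod 1009 = 601, hash=831+601 mod 1009 = 423

Answer: A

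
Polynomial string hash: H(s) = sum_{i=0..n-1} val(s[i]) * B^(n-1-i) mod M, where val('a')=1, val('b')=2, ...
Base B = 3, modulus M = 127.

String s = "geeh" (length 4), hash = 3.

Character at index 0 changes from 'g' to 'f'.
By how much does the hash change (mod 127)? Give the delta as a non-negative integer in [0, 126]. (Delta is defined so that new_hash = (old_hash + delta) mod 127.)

Answer: 100

Derivation:
Delta formula: (val(new) - val(old)) * B^(n-1-k) mod M
  val('f') - val('g') = 6 - 7 = -1
  B^(n-1-k) = 3^3 mod 127 = 27
  Delta = -1 * 27 mod 127 = 100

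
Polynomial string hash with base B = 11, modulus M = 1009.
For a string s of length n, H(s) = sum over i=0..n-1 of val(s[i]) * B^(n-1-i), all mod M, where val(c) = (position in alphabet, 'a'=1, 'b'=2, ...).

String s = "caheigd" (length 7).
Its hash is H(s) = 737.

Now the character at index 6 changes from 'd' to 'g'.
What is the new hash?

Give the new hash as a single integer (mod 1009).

val('d') = 4, val('g') = 7
Position k = 6, exponent = n-1-k = 0
B^0 mod M = 11^0 mod 1009 = 1
Delta = (7 - 4) * 1 mod 1009 = 3
New hash = (737 + 3) mod 1009 = 740

Answer: 740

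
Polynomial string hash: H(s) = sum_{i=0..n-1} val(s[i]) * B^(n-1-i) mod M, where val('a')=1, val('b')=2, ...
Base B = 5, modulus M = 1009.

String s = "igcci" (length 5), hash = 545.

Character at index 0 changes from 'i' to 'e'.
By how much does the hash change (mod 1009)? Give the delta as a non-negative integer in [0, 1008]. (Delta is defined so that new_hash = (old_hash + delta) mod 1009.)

Delta formula: (val(new) - val(old)) * B^(n-1-k) mod M
  val('e') - val('i') = 5 - 9 = -4
  B^(n-1-k) = 5^4 mod 1009 = 625
  Delta = -4 * 625 mod 1009 = 527

Answer: 527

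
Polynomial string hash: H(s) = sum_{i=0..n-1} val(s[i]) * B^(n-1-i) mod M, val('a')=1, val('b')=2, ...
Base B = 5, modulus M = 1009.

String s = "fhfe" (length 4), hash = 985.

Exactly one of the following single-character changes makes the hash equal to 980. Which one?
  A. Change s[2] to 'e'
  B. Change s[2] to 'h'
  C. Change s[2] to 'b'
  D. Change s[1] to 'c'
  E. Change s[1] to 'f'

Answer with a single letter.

Answer: A

Derivation:
Option A: s[2]='f'->'e', delta=(5-6)*5^1 mod 1009 = 1004, hash=985+1004 mod 1009 = 980 <-- target
Option B: s[2]='f'->'h', delta=(8-6)*5^1 mod 1009 = 10, hash=985+10 mod 1009 = 995
Option C: s[2]='f'->'b', delta=(2-6)*5^1 mod 1009 = 989, hash=985+989 mod 1009 = 965
Option D: s[1]='h'->'c', delta=(3-8)*5^2 mod 1009 = 884, hash=985+884 mod 1009 = 860
Option E: s[1]='h'->'f', delta=(6-8)*5^2 mod 1009 = 959, hash=985+959 mod 1009 = 935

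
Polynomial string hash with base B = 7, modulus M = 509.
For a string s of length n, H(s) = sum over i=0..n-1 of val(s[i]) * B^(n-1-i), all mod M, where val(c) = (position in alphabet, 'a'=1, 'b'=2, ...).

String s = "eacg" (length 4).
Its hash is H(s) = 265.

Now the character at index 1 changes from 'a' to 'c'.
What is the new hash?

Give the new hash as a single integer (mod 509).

Answer: 363

Derivation:
val('a') = 1, val('c') = 3
Position k = 1, exponent = n-1-k = 2
B^2 mod M = 7^2 mod 509 = 49
Delta = (3 - 1) * 49 mod 509 = 98
New hash = (265 + 98) mod 509 = 363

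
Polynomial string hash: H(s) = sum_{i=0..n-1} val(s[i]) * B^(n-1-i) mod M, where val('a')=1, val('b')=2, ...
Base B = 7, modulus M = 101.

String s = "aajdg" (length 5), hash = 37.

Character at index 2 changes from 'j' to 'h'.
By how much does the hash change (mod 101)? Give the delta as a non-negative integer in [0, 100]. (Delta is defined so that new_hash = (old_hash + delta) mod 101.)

Delta formula: (val(new) - val(old)) * B^(n-1-k) mod M
  val('h') - val('j') = 8 - 10 = -2
  B^(n-1-k) = 7^2 mod 101 = 49
  Delta = -2 * 49 mod 101 = 3

Answer: 3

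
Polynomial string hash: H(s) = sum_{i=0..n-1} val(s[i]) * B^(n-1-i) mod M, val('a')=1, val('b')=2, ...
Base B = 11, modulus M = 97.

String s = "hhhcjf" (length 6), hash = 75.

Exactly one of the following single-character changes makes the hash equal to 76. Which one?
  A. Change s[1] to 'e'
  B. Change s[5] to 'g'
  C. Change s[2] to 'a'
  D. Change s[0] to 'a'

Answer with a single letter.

Answer: B

Derivation:
Option A: s[1]='h'->'e', delta=(5-8)*11^4 mod 97 = 18, hash=75+18 mod 97 = 93
Option B: s[5]='f'->'g', delta=(7-6)*11^0 mod 97 = 1, hash=75+1 mod 97 = 76 <-- target
Option C: s[2]='h'->'a', delta=(1-8)*11^3 mod 97 = 92, hash=75+92 mod 97 = 70
Option D: s[0]='h'->'a', delta=(1-8)*11^5 mod 97 = 74, hash=75+74 mod 97 = 52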